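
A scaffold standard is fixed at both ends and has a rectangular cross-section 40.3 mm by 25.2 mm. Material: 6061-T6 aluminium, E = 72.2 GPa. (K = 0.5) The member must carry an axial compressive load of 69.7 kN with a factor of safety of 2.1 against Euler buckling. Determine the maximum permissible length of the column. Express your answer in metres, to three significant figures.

Buckling occurs about the weak axis: I_min = h·b³/12 with b = 25.2 mm (the shorter side).
I_min = 40.3×25.2³/12 = 5.374×10^4 mm⁴
I = 5.374×10^-8 m⁴
Required critical load P_cr = n·P = 2.1 × 69.7 = 146.4 kN = 1.464×10^5 N
From P_cr = π²EI/(K·L)²:  L = (1/K)·√(π²EI/P_cr) = (1/0.5)·√(π²×7.22×10^10×5.374×10^-8/1.464×10^5)
L = 1.02 m

L_max ≈ 1.02 m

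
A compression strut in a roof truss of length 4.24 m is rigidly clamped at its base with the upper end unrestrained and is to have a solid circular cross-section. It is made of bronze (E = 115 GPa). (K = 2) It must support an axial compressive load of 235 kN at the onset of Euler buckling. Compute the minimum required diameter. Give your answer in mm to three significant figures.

d ≈ 132 mm

L_e = K·L = 2 × 4.24 = 8.480 m
Required I = P_cr·L_e²/(π²E) = 2.350×10^5 × 8.480² / (π² × 1.15×10^11) = 1.489×10^-5 m⁴
I_req = 1.489×10^7 mm⁴
Solid circle: I = πd⁴/64  ⇒  d = (64I/π)^(1/4) = (64×1.489×10^7/π)^(1/4) = 132 mm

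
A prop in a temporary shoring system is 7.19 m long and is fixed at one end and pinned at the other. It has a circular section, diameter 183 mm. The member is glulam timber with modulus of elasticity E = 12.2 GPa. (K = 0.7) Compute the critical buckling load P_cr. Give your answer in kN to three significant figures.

P_cr ≈ 262 kN

I = πd⁴/64 = π×183⁴/64 = 5.505×10^7 mm⁴
I = 5.505×10^7 mm⁴ = 5.505×10^-5 m⁴
Effective length L_e = K·L = 0.7 × 7.19 = 5.033 m
P_cr = π²EI / L_e² = π² × 12.2×10⁹ × 5.505×10^-5 / 5.033² = 2.617×10^5 N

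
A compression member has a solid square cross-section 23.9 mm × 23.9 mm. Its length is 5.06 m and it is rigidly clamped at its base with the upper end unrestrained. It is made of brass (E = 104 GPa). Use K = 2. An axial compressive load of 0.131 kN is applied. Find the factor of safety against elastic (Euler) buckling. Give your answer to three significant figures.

I = a⁴/12 = 23.9⁴/12 = 2.719×10^4 mm⁴
I = 2.719×10^4 mm⁴ = 2.719×10^-8 m⁴
Effective length L_e = K·L = 2 × 5.06 = 10.12 m
P_cr = π²EI / L_e² = π² × 104×10⁹ × 2.719×10^-8 / 10.12² = 272.5 N
Factor of safety n = P_cr / P = 0.27251 / 0.131 = 2.08

n ≈ 2.08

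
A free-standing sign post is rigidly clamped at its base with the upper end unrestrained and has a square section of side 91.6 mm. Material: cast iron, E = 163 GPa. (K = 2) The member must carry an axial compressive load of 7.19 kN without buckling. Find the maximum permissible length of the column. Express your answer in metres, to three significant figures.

L_max ≈ 18.1 m

I = a⁴/12 = 91.6⁴/12 = 5.867×10^6 mm⁴
I = 5.867×10^-6 m⁴
At the buckling limit P_cr = P = 7.190×10^3 N
From P_cr = π²EI/(K·L)²:  L = (1/K)·√(π²EI/P_cr) = (1/2)·√(π²×1.63×10^11×5.867×10^-6/7.190×10^3)
L = 18.1 m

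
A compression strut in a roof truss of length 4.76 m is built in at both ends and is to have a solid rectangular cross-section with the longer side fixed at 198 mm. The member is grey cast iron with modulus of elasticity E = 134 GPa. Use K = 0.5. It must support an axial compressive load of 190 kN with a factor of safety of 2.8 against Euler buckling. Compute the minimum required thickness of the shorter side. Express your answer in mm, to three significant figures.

Required P_cr = n·P = 2.8 × 190 = 532.0 kN
L_e = K·L = 0.5 × 4.76 = 2.380 m
Required I = P_cr·L_e²/(π²E) = 5.320×10^5 × 2.380² / (π² × 1.34×10^11) = 2.279×10^-6 m⁴
I_req = 2.279×10^6 mm⁴
Rectangle, weak axis: I_min = h·b³/12 with h = 198 mm fixed  ⇒  b = (12I/h)^(1/3) = 51.7 mm

b ≈ 51.7 mm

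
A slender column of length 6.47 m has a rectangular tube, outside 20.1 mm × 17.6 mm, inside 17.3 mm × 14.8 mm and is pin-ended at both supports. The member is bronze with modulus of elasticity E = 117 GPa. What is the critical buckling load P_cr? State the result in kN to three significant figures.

Weak-axis I_min = (h_o·b_o³ − h_i·b_i³)/12 with b_o = 17.6, b_i = 14.80 mm (shorter outer/inner sides).
I_min = (20.1×17.6³ − 17.30×14.80³)/12 = 4.458×10^3 mm⁴
I = 4.458×10^3 mm⁴ = 4.458×10^-9 m⁴
Effective length L_e = K·L = 1 × 6.47 = 6.470 m
P_cr = π²EI / L_e² = π² × 117×10⁹ × 4.458×10^-9 / 6.470² = 123.0 N

P_cr ≈ 0.123 kN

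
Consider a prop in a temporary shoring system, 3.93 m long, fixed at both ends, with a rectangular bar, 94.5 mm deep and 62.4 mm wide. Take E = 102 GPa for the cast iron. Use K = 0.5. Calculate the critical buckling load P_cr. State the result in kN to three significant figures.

Buckling occurs about the weak axis: I_min = h·b³/12 with b = 62.4 mm (the shorter side).
I_min = 94.5×62.4³/12 = 1.913×10^6 mm⁴
I = 1.913×10^6 mm⁴ = 1.913×10^-6 m⁴
Effective length L_e = K·L = 0.5 × 3.93 = 1.965 m
P_cr = π²EI / L_e² = π² × 102×10⁹ × 1.913×10^-6 / 1.965² = 4.989×10^5 N

P_cr ≈ 499 kN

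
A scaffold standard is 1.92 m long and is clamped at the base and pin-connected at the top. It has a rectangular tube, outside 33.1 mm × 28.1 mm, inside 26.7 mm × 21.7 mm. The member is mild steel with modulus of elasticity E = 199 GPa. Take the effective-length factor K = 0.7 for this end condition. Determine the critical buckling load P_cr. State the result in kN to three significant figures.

Weak-axis I_min = (h_o·b_o³ − h_i·b_i³)/12 with b_o = 28.1, b_i = 21.70 mm (shorter outer/inner sides).
I_min = (33.1×28.1³ − 26.70×21.70³)/12 = 3.847×10^4 mm⁴
I = 3.847×10^4 mm⁴ = 3.847×10^-8 m⁴
Effective length L_e = K·L = 0.7 × 1.92 = 1.344 m
P_cr = π²EI / L_e² = π² × 199×10⁹ × 3.847×10^-8 / 1.344² = 4.182×10^4 N

P_cr ≈ 41.8 kN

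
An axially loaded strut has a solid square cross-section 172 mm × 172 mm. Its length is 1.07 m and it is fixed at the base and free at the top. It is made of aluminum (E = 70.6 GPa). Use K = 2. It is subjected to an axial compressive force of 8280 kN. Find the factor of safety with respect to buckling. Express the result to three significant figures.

I = a⁴/12 = 172⁴/12 = 7.293×10^7 mm⁴
I = 7.293×10^7 mm⁴ = 7.293×10^-5 m⁴
Effective length L_e = K·L = 2 × 1.07 = 2.140 m
P_cr = π²EI / L_e² = π² × 70.6×10⁹ × 7.293×10^-5 / 2.140² = 1.110×10^7 N
Factor of safety n = P_cr / P = 11097 / 8280 = 1.34

n ≈ 1.34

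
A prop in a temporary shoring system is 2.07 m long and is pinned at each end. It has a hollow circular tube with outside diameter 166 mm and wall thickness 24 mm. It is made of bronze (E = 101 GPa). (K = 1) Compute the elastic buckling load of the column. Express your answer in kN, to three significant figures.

Inner diameter d_i = 166 − 2×24 = 118.0 mm
I = π(d_o⁴ − d_i⁴)/64 = π(166⁴ − 118.0⁴)/64 = 2.776×10^7 mm⁴
I = 2.776×10^7 mm⁴ = 2.776×10^-5 m⁴
Effective length L_e = K·L = 1 × 2.07 = 2.070 m
P_cr = π²EI / L_e² = π² × 101×10⁹ × 2.776×10^-5 / 2.070² = 6.457×10^6 N

P_cr ≈ 6460 kN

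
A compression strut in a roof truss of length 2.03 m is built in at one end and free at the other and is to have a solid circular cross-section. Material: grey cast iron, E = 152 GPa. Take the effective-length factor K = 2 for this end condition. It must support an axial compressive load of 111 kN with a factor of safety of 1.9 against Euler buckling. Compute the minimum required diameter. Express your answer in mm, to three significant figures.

Required P_cr = n·P = 1.9 × 111 = 210.9 kN
L_e = K·L = 2 × 2.03 = 4.060 m
Required I = P_cr·L_e²/(π²E) = 2.109×10^5 × 4.060² / (π² × 1.52×10^11) = 2.317×10^-6 m⁴
I_req = 2.317×10^6 mm⁴
Solid circle: I = πd⁴/64  ⇒  d = (64I/π)^(1/4) = (64×2.317×10^6/π)^(1/4) = 82.9 mm

d ≈ 82.9 mm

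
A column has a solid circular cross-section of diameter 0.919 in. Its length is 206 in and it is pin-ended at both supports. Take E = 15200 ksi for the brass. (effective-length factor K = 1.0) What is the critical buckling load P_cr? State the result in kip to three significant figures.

P_cr ≈ 0.124 kip

I = πd⁴/64 = π×0.919⁴/64 = 3.501×10^-2 in⁴
Effective length L_e = K·L = 1 × 206 = 206.0 in
P_cr = π²EI / L_e² = π² × 15200×10³ × 3.501×10^-2 / 206.0² = 123.8 lb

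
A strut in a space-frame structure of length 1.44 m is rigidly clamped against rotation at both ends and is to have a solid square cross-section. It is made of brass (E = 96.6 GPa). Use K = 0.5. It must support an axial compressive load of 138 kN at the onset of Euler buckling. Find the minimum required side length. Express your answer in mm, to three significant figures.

a ≈ 30.8 mm

L_e = K·L = 0.5 × 1.44 = 0.7200 m
Required I = P_cr·L_e²/(π²E) = 1.380×10^5 × 0.7200² / (π² × 9.66×10^10) = 7.504×10^-8 m⁴
I_req = 7.504×10^4 mm⁴
Solid square: I = a⁴/12  ⇒  a = (12I)^(1/4) = (12×7.504×10^4)^(1/4) = 30.8 mm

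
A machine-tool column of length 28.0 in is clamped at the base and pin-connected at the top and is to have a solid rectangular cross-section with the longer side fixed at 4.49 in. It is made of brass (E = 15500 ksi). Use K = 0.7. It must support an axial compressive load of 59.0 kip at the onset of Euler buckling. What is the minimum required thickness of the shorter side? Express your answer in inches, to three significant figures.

L_e = K·L = 0.7 × 28.0 = 19.60 in
Required I = P_cr·L_e²/(π²E) = 5.900×10^4 × 19.60² / (π² × 1.55×10^7) = 0.1482 in⁴
Rectangle, weak axis: I_min = h·b³/12 with h = 4.49 in fixed  ⇒  b = (12I/h)^(1/3) = 0.734 in

b ≈ 0.734 in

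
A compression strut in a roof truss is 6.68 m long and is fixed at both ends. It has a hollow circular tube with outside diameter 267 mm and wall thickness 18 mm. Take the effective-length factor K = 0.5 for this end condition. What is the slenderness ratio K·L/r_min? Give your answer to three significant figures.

λ ≈ 37.8

Inner diameter d_i = 267 − 2×18 = 231.0 mm
I = π(d_o⁴ − d_i⁴)/64 = π(267⁴ − 231.0⁴)/64 = 1.097×10^8 mm⁴
A = 1.408×10^4 mm²;  r_min = √(I/A) = √(1.097×10^8/1.408×10^4) = 88.26 mm
L_e = K·L = 0.5 × 6.68 m = 3.340 m = 3340.0 mm
λ = L_e / r_min = 3340.0 / 88.26 = 37.8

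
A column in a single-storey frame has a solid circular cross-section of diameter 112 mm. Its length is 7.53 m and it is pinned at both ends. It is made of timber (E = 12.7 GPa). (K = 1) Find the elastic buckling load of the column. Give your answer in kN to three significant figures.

I = πd⁴/64 = π×112⁴/64 = 7.724×10^6 mm⁴
I = 7.724×10^6 mm⁴ = 7.724×10^-6 m⁴
Effective length L_e = K·L = 1 × 7.53 = 7.530 m
P_cr = π²EI / L_e² = π² × 12.7×10⁹ × 7.724×10^-6 / 7.530² = 1.707×10^4 N

P_cr ≈ 17.1 kN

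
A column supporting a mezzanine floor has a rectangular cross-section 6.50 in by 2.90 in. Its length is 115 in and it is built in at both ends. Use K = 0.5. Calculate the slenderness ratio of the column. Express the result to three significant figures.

For a rectangle r_min = b/√12 = 2.90/√12 = 0.8372 in
L_e = K·L = 0.5 × 115 = 57.50 in
λ = L_e / r_min = 57.500 / 0.8372 = 68.7

λ ≈ 68.7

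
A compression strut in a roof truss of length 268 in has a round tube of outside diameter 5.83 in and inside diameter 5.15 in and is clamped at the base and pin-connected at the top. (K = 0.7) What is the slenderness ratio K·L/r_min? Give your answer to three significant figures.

d_o = 5.83 in, d_i = 5.15 in
I = π(d_o⁴ − d_i⁴)/64 = π(5.83⁴ − 5.150⁴)/64 = 22.18 in⁴
A = 5.864 in²;  r_min = √(I/A) = √(22.18/5.864) = 1.945 in
L_e = K·L = 0.7 × 268 = 187.6 in
λ = L_e / r_min = 187.60 / 1.945 = 96.5

λ ≈ 96.5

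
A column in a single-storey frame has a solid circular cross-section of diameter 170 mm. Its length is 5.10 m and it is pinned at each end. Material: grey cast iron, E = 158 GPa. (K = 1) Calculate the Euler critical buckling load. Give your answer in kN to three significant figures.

I = πd⁴/64 = π×170⁴/64 = 4.100×10^7 mm⁴
I = 4.100×10^7 mm⁴ = 4.100×10^-5 m⁴
Effective length L_e = K·L = 1 × 5.10 = 5.100 m
P_cr = π²EI / L_e² = π² × 158×10⁹ × 4.100×10^-5 / 5.100² = 2.458×10^6 N

P_cr ≈ 2460 kN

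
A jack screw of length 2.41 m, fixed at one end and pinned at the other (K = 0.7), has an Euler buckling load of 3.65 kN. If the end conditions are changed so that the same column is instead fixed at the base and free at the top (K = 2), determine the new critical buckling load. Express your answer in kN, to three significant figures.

P_cr ∝ 1/K², so P_cr,new = P_cr,old × (K_old/K_new)² = 3.65 × (0.7/2)²
= 3.65 × 0.1225 = 0.447 kN

P_cr ≈ 0.447 kN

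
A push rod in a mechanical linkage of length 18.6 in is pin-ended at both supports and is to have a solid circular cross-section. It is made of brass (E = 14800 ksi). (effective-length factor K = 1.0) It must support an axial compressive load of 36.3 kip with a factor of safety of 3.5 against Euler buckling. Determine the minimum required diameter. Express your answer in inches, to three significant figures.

Required P_cr = n·P = 3.5 × 36.3 = 127.0 kip
L_e = K·L = 1 × 18.6 = 18.60 in
Required I = P_cr·L_e²/(π²E) = 1.270×10^5 × 18.60² / (π² × 1.48×10^7) = 0.3009 in⁴
Solid circle: I = πd⁴/64  ⇒  d = (64I/π)^(1/4) = (64×0.3009/π)^(1/4) = 1.57 in

d ≈ 1.57 in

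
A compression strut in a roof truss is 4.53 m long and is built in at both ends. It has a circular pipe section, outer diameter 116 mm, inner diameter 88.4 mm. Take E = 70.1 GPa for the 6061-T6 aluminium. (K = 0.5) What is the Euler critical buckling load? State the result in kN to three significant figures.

P_cr ≈ 794 kN

d_o = 116 mm, d_i = 88.4 mm
I = π(d_o⁴ − d_i⁴)/64 = π(116⁴ − 88.40⁴)/64 = 5.890×10^6 mm⁴
I = 5.890×10^6 mm⁴ = 5.890×10^-6 m⁴
Effective length L_e = K·L = 0.5 × 4.53 = 2.265 m
P_cr = π²EI / L_e² = π² × 70.1×10⁹ × 5.890×10^-6 / 2.265² = 7.944×10^5 N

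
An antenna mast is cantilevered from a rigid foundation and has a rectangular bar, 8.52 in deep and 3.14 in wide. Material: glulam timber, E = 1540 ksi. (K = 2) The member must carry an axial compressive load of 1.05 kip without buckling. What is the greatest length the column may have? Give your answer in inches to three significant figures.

Buckling occurs about the weak axis: I_min = h·b³/12 with b = 3.14 in (the shorter side).
I_min = 8.52×3.14³/12 = 21.98 in⁴
At the buckling limit P_cr = P = 1.050×10^3 lb
From P_cr = π²EI/(K·L)²:  L = (1/K)·√(π²EI/P_cr) = (1/2)·√(π²×1.54×10^6×21.98/1.050×10^3)
L = 282 in

L_max ≈ 282 in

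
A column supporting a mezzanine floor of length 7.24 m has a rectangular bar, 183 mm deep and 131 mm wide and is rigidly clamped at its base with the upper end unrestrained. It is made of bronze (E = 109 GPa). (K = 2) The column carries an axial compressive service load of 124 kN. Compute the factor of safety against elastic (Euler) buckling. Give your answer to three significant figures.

n ≈ 1.42

Buckling occurs about the weak axis: I_min = h·b³/12 with b = 131 mm (the shorter side).
I_min = 183×131³/12 = 3.428×10^7 mm⁴
I = 3.428×10^7 mm⁴ = 3.428×10^-5 m⁴
Effective length L_e = K·L = 2 × 7.24 = 14.48 m
P_cr = π²EI / L_e² = π² × 109×10⁹ × 3.428×10^-5 / 14.48² = 1.759×10^5 N
Factor of safety n = P_cr / P = 175.90 / 124 = 1.42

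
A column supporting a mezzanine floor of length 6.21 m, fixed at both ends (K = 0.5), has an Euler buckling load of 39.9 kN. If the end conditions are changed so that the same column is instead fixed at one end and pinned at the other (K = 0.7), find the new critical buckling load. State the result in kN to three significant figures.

P_cr ∝ 1/K², so P_cr,new = P_cr,old × (K_old/K_new)² = 39.9 × (0.5/0.7)²
= 39.9 × 0.5102 = 20.4 kN

P_cr ≈ 20.4 kN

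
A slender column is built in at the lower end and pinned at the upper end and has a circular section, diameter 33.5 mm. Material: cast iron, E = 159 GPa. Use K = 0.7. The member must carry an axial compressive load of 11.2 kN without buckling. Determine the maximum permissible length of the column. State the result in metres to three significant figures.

I = πd⁴/64 = π×33.5⁴/64 = 6.182×10^4 mm⁴
I = 6.182×10^-8 m⁴
At the buckling limit P_cr = P = 1.120×10^4 N
From P_cr = π²EI/(K·L)²:  L = (1/K)·√(π²EI/P_cr) = (1/0.7)·√(π²×1.59×10^11×6.182×10^-8/1.120×10^4)
L = 4.20 m

L_max ≈ 4.20 m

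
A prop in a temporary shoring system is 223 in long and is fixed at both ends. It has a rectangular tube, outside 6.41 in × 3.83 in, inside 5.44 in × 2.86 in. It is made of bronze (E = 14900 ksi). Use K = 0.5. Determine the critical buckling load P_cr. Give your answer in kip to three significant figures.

Weak-axis I_min = (h_o·b_o³ − h_i·b_i³)/12 with b_o = 3.83, b_i = 2.860 in (shorter outer/inner sides).
I_min = (6.41×3.83³ − 5.440×2.860³)/12 = 19.41 in⁴
Effective length L_e = K·L = 0.5 × 223 = 111.5 in
P_cr = π²EI / L_e² = π² × 14900×10³ × 19.41 / 111.5² = 2.295×10^5 lb

P_cr ≈ 230 kip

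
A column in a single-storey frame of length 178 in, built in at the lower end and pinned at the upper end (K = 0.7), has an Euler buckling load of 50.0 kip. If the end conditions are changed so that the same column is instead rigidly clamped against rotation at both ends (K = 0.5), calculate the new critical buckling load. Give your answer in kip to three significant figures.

P_cr ∝ 1/K², so P_cr,new = P_cr,old × (K_old/K_new)² = 50.0 × (0.7/0.5)²
= 50.0 × 1.960 = 98.0 kip

P_cr ≈ 98.0 kip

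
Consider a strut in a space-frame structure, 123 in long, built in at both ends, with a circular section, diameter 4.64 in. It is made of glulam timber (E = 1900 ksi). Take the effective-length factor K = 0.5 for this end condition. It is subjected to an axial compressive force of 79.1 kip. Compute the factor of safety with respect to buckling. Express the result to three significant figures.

n ≈ 1.43

I = πd⁴/64 = π×4.64⁴/64 = 22.75 in⁴
Effective length L_e = K·L = 0.5 × 123 = 61.50 in
P_cr = π²EI / L_e² = π² × 1900×10³ × 22.75 / 61.50² = 1.128×10^5 lb
Factor of safety n = P_cr / P = 112.81 / 79.1 = 1.43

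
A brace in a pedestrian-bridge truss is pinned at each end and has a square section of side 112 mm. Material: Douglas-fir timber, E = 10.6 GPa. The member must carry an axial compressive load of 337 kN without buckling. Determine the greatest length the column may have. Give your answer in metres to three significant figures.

I = a⁴/12 = 112⁴/12 = 1.311×10^7 mm⁴
I = 1.311×10^-5 m⁴
At the buckling limit P_cr = P = 3.370×10^5 N
From P_cr = π²EI/(K·L)²:  L = (1/K)·√(π²EI/P_cr) = (1/1)·√(π²×1.06×10^10×1.311×10^-5/3.370×10^5)
L = 2.02 m

L_max ≈ 2.02 m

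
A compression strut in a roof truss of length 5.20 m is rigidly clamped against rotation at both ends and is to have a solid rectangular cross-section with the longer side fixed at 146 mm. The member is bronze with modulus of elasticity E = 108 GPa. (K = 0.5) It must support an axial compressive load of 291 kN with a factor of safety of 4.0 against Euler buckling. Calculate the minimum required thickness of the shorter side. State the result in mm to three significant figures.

b ≈ 84.7 mm

Required P_cr = n·P = 4.0 × 291 = 1164 kN
L_e = K·L = 0.5 × 5.20 = 2.600 m
Required I = P_cr·L_e²/(π²E) = 1.164×10^6 × 2.600² / (π² × 1.08×10^11) = 7.382×10^-6 m⁴
I_req = 7.382×10^6 mm⁴
Rectangle, weak axis: I_min = h·b³/12 with h = 146 mm fixed  ⇒  b = (12I/h)^(1/3) = 84.7 mm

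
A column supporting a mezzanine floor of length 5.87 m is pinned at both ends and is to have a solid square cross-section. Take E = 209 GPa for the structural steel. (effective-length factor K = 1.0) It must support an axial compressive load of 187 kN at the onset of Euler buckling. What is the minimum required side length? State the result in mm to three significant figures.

L_e = K·L = 1 × 5.87 = 5.870 m
Required I = P_cr·L_e²/(π²E) = 1.870×10^5 × 5.870² / (π² × 2.09×10^11) = 3.124×10^-6 m⁴
I_req = 3.124×10^6 mm⁴
Solid square: I = a⁴/12  ⇒  a = (12I)^(1/4) = (12×3.124×10^6)^(1/4) = 78.2 mm

a ≈ 78.2 mm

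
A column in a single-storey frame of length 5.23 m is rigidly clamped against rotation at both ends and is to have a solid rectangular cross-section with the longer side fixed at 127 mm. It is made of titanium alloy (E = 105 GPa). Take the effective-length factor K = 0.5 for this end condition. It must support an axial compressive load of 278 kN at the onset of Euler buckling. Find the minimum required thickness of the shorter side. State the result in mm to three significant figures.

L_e = K·L = 0.5 × 5.23 = 2.615 m
Required I = P_cr·L_e²/(π²E) = 2.780×10^5 × 2.615² / (π² × 1.05×10^11) = 1.834×10^-6 m⁴
I_req = 1.834×10^6 mm⁴
Rectangle, weak axis: I_min = h·b³/12 with h = 127 mm fixed  ⇒  b = (12I/h)^(1/3) = 55.8 mm

b ≈ 55.8 mm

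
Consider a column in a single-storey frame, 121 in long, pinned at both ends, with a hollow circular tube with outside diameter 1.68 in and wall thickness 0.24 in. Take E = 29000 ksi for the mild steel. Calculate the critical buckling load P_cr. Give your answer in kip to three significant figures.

P_cr ≈ 5.65 kip

Inner diameter d_i = 1.68 − 2×0.24 = 1.200 in
I = π(d_o⁴ − d_i⁴)/64 = π(1.68⁴ − 1.200⁴)/64 = 0.2892 in⁴
Effective length L_e = K·L = 1 × 121 = 121.0 in
P_cr = π²EI / L_e² = π² × 29000×10³ × 0.2892 / 121.0² = 5.654×10^3 lb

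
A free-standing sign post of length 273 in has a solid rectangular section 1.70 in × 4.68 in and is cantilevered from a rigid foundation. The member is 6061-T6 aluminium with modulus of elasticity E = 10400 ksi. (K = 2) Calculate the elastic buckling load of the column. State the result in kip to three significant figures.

Buckling occurs about the weak axis: I_min = h·b³/12 with b = 1.70 in (the shorter side).
I_min = 4.68×1.70³/12 = 1.916 in⁴
Effective length L_e = K·L = 2 × 273 = 546.0 in
P_cr = π²EI / L_e² = π² × 10400×10³ × 1.916 / 546.0² = 659.7 lb

P_cr ≈ 0.660 kip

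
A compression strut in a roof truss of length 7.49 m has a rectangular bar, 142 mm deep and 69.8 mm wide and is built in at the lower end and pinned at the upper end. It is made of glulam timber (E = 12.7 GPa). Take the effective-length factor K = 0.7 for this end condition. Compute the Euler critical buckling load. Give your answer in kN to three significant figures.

Buckling occurs about the weak axis: I_min = h·b³/12 with b = 69.8 mm (the shorter side).
I_min = 142×69.8³/12 = 4.024×10^6 mm⁴
I = 4.024×10^6 mm⁴ = 4.024×10^-6 m⁴
Effective length L_e = K·L = 0.7 × 7.49 = 5.243 m
P_cr = π²EI / L_e² = π² × 12.7×10⁹ × 4.024×10^-6 / 5.243² = 1.835×10^4 N

P_cr ≈ 18.3 kN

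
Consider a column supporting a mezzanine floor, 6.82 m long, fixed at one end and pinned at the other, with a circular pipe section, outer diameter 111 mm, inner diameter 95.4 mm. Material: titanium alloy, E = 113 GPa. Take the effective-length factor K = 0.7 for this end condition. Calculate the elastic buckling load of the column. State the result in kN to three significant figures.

d_o = 111 mm, d_i = 95.4 mm
I = π(d_o⁴ − d_i⁴)/64 = π(111⁴ − 95.40⁴)/64 = 3.386×10^6 mm⁴
I = 3.386×10^6 mm⁴ = 3.386×10^-6 m⁴
Effective length L_e = K·L = 0.7 × 6.82 = 4.774 m
P_cr = π²EI / L_e² = π² × 113×10⁹ × 3.386×10^-6 / 4.774² = 1.657×10^5 N

P_cr ≈ 166 kN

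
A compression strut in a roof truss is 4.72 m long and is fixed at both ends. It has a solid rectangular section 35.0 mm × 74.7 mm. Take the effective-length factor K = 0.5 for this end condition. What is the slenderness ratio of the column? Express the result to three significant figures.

For a rectangle r_min = b/√12 = 35.0/√12 = 10.10 mm
L_e = K·L = 0.5 × 4.72 m = 2.360 m = 2360.0 mm
λ = L_e / r_min = 2360.0 / 10.10 = 234

λ ≈ 234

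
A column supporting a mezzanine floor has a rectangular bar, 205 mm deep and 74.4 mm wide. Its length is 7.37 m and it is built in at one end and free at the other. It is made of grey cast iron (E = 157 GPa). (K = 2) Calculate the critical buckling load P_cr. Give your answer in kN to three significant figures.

P_cr ≈ 50.2 kN

Buckling occurs about the weak axis: I_min = h·b³/12 with b = 74.4 mm (the shorter side).
I_min = 205×74.4³/12 = 7.035×10^6 mm⁴
I = 7.035×10^6 mm⁴ = 7.035×10^-6 m⁴
Effective length L_e = K·L = 2 × 7.37 = 14.74 m
P_cr = π²EI / L_e² = π² × 157×10⁹ × 7.035×10^-6 / 14.74² = 5.018×10^4 N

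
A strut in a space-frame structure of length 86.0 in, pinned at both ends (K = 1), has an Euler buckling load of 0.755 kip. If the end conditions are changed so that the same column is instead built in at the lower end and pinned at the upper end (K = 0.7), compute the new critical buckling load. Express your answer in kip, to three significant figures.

P_cr ∝ 1/K², so P_cr,new = P_cr,old × (K_old/K_new)² = 0.755 × (1/0.7)²
= 0.755 × 2.041 = 1.54 kip

P_cr ≈ 1.54 kip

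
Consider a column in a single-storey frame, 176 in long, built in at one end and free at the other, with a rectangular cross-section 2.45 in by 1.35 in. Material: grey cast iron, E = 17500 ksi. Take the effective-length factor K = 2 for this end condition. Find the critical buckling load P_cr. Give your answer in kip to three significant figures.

Buckling occurs about the weak axis: I_min = h·b³/12 with b = 1.35 in (the shorter side).
I_min = 2.45×1.35³/12 = 0.5023 in⁴
Effective length L_e = K·L = 2 × 176 = 352.0 in
P_cr = π²EI / L_e² = π² × 17500×10³ × 0.5023 / 352.0² = 700.2 lb

P_cr ≈ 0.700 kip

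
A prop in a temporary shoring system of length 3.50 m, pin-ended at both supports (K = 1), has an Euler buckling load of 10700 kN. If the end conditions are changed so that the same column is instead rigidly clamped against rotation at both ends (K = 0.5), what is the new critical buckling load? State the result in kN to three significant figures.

P_cr ∝ 1/K², so P_cr,new = P_cr,old × (K_old/K_new)² = 10700 × (1/0.5)²
= 10700 × 4.000 = 42800 kN

P_cr ≈ 42800 kN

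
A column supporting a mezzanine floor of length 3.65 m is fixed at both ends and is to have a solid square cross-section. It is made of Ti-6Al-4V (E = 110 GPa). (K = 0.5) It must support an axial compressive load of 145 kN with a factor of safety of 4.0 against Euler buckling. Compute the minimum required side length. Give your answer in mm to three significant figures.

a ≈ 68.0 mm

Required P_cr = n·P = 4.0 × 145 = 580.0 kN
L_e = K·L = 0.5 × 3.65 = 1.825 m
Required I = P_cr·L_e²/(π²E) = 5.800×10^5 × 1.825² / (π² × 1.10×10^11) = 1.779×10^-6 m⁴
I_req = 1.779×10^6 mm⁴
Solid square: I = a⁴/12  ⇒  a = (12I)^(1/4) = (12×1.779×10^6)^(1/4) = 68.0 mm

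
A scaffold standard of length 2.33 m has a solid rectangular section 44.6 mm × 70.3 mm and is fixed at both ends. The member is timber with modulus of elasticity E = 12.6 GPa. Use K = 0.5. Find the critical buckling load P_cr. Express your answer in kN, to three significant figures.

Buckling occurs about the weak axis: I_min = h·b³/12 with b = 44.6 mm (the shorter side).
I_min = 70.3×44.6³/12 = 5.197×10^5 mm⁴
I = 5.197×10^5 mm⁴ = 5.197×10^-7 m⁴
Effective length L_e = K·L = 0.5 × 2.33 = 1.165 m
P_cr = π²EI / L_e² = π² × 12.6×10⁹ × 5.197×10^-7 / 1.165² = 4.762×10^4 N

P_cr ≈ 47.6 kN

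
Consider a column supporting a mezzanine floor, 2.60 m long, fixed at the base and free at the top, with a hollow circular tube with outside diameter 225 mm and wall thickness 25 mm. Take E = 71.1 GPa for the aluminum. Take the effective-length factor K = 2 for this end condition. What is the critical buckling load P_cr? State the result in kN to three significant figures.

Inner diameter d_i = 225 − 2×25 = 175.0 mm
I = π(d_o⁴ − d_i⁴)/64 = π(225⁴ − 175.0⁴)/64 = 7.977×10^7 mm⁴
I = 7.977×10^7 mm⁴ = 7.977×10^-5 m⁴
Effective length L_e = K·L = 2 × 2.60 = 5.200 m
P_cr = π²EI / L_e² = π² × 71.1×10⁹ × 7.977×10^-5 / 5.200² = 2.070×10^6 N

P_cr ≈ 2070 kN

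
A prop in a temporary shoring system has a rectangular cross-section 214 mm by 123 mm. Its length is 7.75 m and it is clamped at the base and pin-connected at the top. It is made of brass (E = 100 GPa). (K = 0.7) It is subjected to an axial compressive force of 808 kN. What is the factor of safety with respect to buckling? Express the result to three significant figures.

Buckling occurs about the weak axis: I_min = h·b³/12 with b = 123 mm (the shorter side).
I_min = 214×123³/12 = 3.319×10^7 mm⁴
I = 3.319×10^7 mm⁴ = 3.319×10^-5 m⁴
Effective length L_e = K·L = 0.7 × 7.75 = 5.425 m
P_cr = π²EI / L_e² = π² × 100×10⁹ × 3.319×10^-5 / 5.425² = 1.113×10^6 N
Factor of safety n = P_cr / P = 1112.9 / 808 = 1.38

n ≈ 1.38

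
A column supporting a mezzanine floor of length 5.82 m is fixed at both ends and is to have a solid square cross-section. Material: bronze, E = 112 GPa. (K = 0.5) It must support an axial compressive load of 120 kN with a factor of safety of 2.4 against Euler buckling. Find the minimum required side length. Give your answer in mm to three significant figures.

Required P_cr = n·P = 2.4 × 120 = 288.0 kN
L_e = K·L = 0.5 × 5.82 = 2.910 m
Required I = P_cr·L_e²/(π²E) = 2.880×10^5 × 2.910² / (π² × 1.12×10^11) = 2.206×10^-6 m⁴
I_req = 2.206×10^6 mm⁴
Solid square: I = a⁴/12  ⇒  a = (12I)^(1/4) = (12×2.206×10^6)^(1/4) = 71.7 mm

a ≈ 71.7 mm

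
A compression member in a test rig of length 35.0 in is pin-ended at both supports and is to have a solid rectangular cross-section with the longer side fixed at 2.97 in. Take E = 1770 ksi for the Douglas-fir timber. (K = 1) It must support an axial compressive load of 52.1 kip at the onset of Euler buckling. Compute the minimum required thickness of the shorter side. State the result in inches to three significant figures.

L_e = K·L = 1 × 35.0 = 35.00 in
Required I = P_cr·L_e²/(π²E) = 5.210×10^4 × 35.00² / (π² × 1.77×10^6) = 3.653 in⁴
Rectangle, weak axis: I_min = h·b³/12 with h = 2.97 in fixed  ⇒  b = (12I/h)^(1/3) = 2.45 in

b ≈ 2.45 in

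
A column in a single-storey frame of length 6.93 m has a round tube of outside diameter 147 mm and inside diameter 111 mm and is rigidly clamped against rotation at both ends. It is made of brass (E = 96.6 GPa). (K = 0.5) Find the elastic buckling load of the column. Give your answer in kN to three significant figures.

d_o = 147 mm, d_i = 111 mm
I = π(d_o⁴ − d_i⁴)/64 = π(147⁴ − 111.0⁴)/64 = 1.547×10^7 mm⁴
I = 1.547×10^7 mm⁴ = 1.547×10^-5 m⁴
Effective length L_e = K·L = 0.5 × 6.93 = 3.465 m
P_cr = π²EI / L_e² = π² × 96.6×10⁹ × 1.547×10^-5 / 3.465² = 1.228×10^6 N

P_cr ≈ 1230 kN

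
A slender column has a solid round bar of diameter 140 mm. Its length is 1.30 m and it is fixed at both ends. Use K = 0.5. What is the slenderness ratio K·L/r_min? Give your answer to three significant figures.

λ ≈ 18.6

For a solid circle r = d/4 = 140/4 = 35.00 mm
L_e = K·L = 0.5 × 1.30 m = 0.6500 m = 650.00 mm
λ = L_e / r_min = 650.00 / 35.00 = 18.6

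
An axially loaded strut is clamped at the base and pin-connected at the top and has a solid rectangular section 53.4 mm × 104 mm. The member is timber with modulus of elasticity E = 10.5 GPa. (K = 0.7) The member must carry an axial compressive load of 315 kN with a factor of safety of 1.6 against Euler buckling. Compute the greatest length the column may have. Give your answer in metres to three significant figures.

L_max ≈ 0.744 m

Buckling occurs about the weak axis: I_min = h·b³/12 with b = 53.4 mm (the shorter side).
I_min = 104×53.4³/12 = 1.320×10^6 mm⁴
I = 1.320×10^-6 m⁴
Required critical load P_cr = n·P = 1.6 × 315 = 504.0 kN = 5.040×10^5 N
From P_cr = π²EI/(K·L)²:  L = (1/K)·√(π²EI/P_cr) = (1/0.7)·√(π²×1.05×10^10×1.320×10^-6/5.040×10^5)
L = 0.744 m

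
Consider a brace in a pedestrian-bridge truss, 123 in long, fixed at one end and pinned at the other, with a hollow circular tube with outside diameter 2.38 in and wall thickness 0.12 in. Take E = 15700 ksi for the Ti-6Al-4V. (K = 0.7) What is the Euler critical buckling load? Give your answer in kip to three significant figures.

P_cr ≈ 11.4 kip

Inner diameter d_i = 2.38 − 2×0.12 = 2.140 in
I = π(d_o⁴ − d_i⁴)/64 = π(2.38⁴ − 2.140⁴)/64 = 0.5455 in⁴
Effective length L_e = K·L = 0.7 × 123 = 86.10 in
P_cr = π²EI / L_e² = π² × 15700×10³ × 0.5455 / 86.10² = 1.140×10^4 lb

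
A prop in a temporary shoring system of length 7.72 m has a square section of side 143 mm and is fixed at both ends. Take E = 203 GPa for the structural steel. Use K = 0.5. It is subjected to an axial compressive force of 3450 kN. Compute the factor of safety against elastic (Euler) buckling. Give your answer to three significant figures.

n ≈ 1.36

I = a⁴/12 = 143⁴/12 = 3.485×10^7 mm⁴
I = 3.485×10^7 mm⁴ = 3.485×10^-5 m⁴
Effective length L_e = K·L = 0.5 × 7.72 = 3.860 m
P_cr = π²EI / L_e² = π² × 203×10⁹ × 3.485×10^-5 / 3.860² = 4.686×10^6 N
Factor of safety n = P_cr / P = 4685.8 / 3450 = 1.36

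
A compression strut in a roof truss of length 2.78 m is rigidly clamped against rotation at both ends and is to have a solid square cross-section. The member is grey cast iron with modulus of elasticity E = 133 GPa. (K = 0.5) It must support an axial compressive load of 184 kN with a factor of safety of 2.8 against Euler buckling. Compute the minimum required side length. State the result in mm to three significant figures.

Required P_cr = n·P = 2.8 × 184 = 515.2 kN
L_e = K·L = 0.5 × 2.78 = 1.390 m
Required I = P_cr·L_e²/(π²E) = 5.152×10^5 × 1.390² / (π² × 1.33×10^11) = 7.583×10^-7 m⁴
I_req = 7.583×10^5 mm⁴
Solid square: I = a⁴/12  ⇒  a = (12I)^(1/4) = (12×7.583×10^5)^(1/4) = 54.9 mm

a ≈ 54.9 mm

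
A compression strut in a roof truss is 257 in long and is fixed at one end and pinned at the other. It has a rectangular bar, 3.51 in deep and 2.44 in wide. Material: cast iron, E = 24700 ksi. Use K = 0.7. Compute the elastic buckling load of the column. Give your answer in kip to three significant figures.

P_cr ≈ 32.0 kip

Buckling occurs about the weak axis: I_min = h·b³/12 with b = 2.44 in (the shorter side).
I_min = 3.51×2.44³/12 = 4.249 in⁴
Effective length L_e = K·L = 0.7 × 257 = 179.9 in
P_cr = π²EI / L_e² = π² × 24700×10³ × 4.249 / 179.9² = 3.201×10^4 lb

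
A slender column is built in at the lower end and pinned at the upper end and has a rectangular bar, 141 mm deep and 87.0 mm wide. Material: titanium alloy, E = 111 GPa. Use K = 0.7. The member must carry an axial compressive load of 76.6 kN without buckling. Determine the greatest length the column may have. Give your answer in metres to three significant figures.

L_max ≈ 15.0 m

Buckling occurs about the weak axis: I_min = h·b³/12 with b = 87.0 mm (the shorter side).
I_min = 141×87.0³/12 = 7.737×10^6 mm⁴
I = 7.737×10^-6 m⁴
At the buckling limit P_cr = P = 7.660×10^4 N
From P_cr = π²EI/(K·L)²:  L = (1/K)·√(π²EI/P_cr) = (1/0.7)·√(π²×1.11×10^11×7.737×10^-6/7.660×10^4)
L = 15.0 m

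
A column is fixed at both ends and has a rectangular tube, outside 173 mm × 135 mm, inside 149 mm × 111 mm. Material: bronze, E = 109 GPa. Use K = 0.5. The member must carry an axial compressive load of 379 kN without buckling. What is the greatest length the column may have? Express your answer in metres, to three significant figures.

L_max ≈ 14.5 m

Weak-axis I_min = (h_o·b_o³ − h_i·b_i³)/12 with b_o = 135, b_i = 111.0 mm (shorter outer/inner sides).
I_min = (173×135³ − 149.0×111.0³)/12 = 1.849×10^7 mm⁴
I = 1.849×10^-5 m⁴
At the buckling limit P_cr = P = 3.790×10^5 N
From P_cr = π²EI/(K·L)²:  L = (1/K)·√(π²EI/P_cr) = (1/0.5)·√(π²×1.09×10^11×1.849×10^-5/3.790×10^5)
L = 14.5 m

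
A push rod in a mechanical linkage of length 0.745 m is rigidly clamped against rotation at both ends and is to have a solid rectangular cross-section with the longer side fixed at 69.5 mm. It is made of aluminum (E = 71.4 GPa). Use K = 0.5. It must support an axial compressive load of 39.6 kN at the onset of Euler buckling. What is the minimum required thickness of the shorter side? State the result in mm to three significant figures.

L_e = K·L = 0.5 × 0.745 = 0.3725 m
Required I = P_cr·L_e²/(π²E) = 3.960×10^4 × 0.3725² / (π² × 7.14×10^10) = 7.797×10^-9 m⁴
I_req = 7.797×10^3 mm⁴
Rectangle, weak axis: I_min = h·b³/12 with h = 69.5 mm fixed  ⇒  b = (12I/h)^(1/3) = 11.0 mm

b ≈ 11.0 mm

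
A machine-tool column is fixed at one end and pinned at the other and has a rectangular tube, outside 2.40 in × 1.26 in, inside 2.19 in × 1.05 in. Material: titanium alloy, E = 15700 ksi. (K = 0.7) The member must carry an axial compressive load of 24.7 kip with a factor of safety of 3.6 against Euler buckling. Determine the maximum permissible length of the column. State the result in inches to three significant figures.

Weak-axis I_min = (h_o·b_o³ − h_i·b_i³)/12 with b_o = 1.26, b_i = 1.050 in (shorter outer/inner sides).
I_min = (2.40×1.26³ − 2.190×1.050³)/12 = 0.1888 in⁴
Required critical load P_cr = n·P = 3.6 × 24.7 = 88.92 kip = 8.892×10^4 lb
From P_cr = π²EI/(K·L)²:  L = (1/K)·√(π²EI/P_cr) = (1/0.7)·√(π²×1.57×10^7×0.1888/8.892×10^4)
L = 25.9 in

L_max ≈ 25.9 in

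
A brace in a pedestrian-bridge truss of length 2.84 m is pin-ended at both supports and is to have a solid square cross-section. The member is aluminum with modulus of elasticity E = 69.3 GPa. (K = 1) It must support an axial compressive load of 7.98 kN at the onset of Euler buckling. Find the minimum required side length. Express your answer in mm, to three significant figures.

L_e = K·L = 1 × 2.84 = 2.840 m
Required I = P_cr·L_e²/(π²E) = 7.980×10^3 × 2.840² / (π² × 6.93×10^10) = 9.410×10^-8 m⁴
I_req = 9.410×10^4 mm⁴
Solid square: I = a⁴/12  ⇒  a = (12I)^(1/4) = (12×9.410×10^4)^(1/4) = 32.6 mm

a ≈ 32.6 mm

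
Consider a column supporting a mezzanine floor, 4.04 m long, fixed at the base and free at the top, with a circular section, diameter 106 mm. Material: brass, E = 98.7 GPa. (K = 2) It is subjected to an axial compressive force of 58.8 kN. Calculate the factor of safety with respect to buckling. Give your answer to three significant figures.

I = πd⁴/64 = π×106⁴/64 = 6.197×10^6 mm⁴
I = 6.197×10^6 mm⁴ = 6.197×10^-6 m⁴
Effective length L_e = K·L = 2 × 4.04 = 8.080 m
P_cr = π²EI / L_e² = π² × 98.7×10⁹ × 6.197×10^-6 / 8.080² = 9.247×10^4 N
Factor of safety n = P_cr / P = 92.467 / 58.8 = 1.57

n ≈ 1.57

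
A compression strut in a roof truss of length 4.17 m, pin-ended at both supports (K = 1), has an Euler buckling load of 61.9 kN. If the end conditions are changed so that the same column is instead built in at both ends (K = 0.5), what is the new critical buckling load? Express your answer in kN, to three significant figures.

P_cr ∝ 1/K², so P_cr,new = P_cr,old × (K_old/K_new)² = 61.9 × (1/0.5)²
= 61.9 × 4.000 = 248 kN

P_cr ≈ 248 kN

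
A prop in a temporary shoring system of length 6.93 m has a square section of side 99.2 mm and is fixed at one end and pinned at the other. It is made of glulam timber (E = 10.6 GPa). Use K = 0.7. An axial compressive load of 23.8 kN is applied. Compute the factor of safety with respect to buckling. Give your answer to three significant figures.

n ≈ 1.51

I = a⁴/12 = 99.2⁴/12 = 8.070×10^6 mm⁴
I = 8.070×10^6 mm⁴ = 8.070×10^-6 m⁴
Effective length L_e = K·L = 0.7 × 6.93 = 4.851 m
P_cr = π²EI / L_e² = π² × 10.6×10⁹ × 8.070×10^-6 / 4.851² = 3.588×10^4 N
Factor of safety n = P_cr / P = 35.876 / 23.8 = 1.51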